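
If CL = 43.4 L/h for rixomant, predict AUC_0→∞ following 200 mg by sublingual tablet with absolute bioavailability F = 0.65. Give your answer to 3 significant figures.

AUC_0→∞ = F × Dose / CL
        = 0.65 × 200 / 43.4 = 2.99539 mg/L·h

AUC = 3.00 mg/L·h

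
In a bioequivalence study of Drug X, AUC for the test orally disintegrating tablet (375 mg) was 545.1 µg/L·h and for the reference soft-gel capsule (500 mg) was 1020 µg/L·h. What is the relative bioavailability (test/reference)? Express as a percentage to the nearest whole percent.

F_rel = (AUC_test/D_test) / (AUC_ref/D_ref)
      = (545.1/375) / (1020/500)
      = 1.4536 / 2.04 = 0.7125 = 71.25%

F_rel = 71%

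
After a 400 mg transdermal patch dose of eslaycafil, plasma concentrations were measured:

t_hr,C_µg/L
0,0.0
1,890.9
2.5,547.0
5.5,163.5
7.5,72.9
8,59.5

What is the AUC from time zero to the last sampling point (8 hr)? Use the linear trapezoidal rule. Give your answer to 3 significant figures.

AUC = 2860 µg/L·hr

Trapezoidal AUC_0→8:
  [0→1]: (0.0+890.9)/2 × 1 = 445.45
  [1→2.5]: (890.9+547.0)/2 × 1.5 = 1078.425
  [2.5→5.5]: (547.0+163.5)/2 × 3 = 1065.75
  [5.5→7.5]: (163.5+72.9)/2 × 2 = 236.4
  [7.5→8]: (72.9+59.5)/2 × 0.5 = 33.1
  Sum = 2859.125 µg/L·hr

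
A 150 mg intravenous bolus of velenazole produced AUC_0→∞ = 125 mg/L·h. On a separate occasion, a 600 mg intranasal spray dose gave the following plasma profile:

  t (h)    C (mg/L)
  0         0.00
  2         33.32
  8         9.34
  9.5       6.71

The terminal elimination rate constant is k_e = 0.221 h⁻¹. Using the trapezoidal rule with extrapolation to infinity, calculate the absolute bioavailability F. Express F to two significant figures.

Trapezoidal AUC_0→9.5 (intranasal spray):
  [0→2]: (0.00+33.32)/2 × 2 = 33.32
  [2→8]: (33.32+9.34)/2 × 6 = 127.98
  [8→9.5]: (9.34+6.71)/2 × 1.5 = 12.0375
  Sum = 173.3375 mg/L·h
Tail: C_last/k_e = 6.71/0.221 = 30.362
AUC_0→∞ (intranasal spray) = 173.3375 + 30.362 = 203.6995 mg/L·h
F = (AUC_ev/D_ev)/(AUC_iv/D_iv) = (203.6995/600)/(125/150) = 0.339499/0.833333 = 0.4074

F = 0.41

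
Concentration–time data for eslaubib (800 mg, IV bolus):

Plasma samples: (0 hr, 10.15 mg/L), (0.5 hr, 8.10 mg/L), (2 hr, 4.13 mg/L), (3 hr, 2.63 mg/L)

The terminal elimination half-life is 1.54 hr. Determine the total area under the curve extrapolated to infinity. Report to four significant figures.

Trapezoidal AUC_0→3:
  [0→0.5]: (10.15+8.10)/2 × 0.5 = 4.5625
  [0.5→2]: (8.10+4.13)/2 × 1.5 = 9.1725
  [2→3]: (4.13+2.63)/2 × 1 = 3.38
  Sum = 17.115 mg/L·hr
k_e = ln2 / t½ = 0.693147 / 1.54 = 0.4501 hr^-1
Extrapolated tail: C_last / k_e = 2.63 / 0.4501 = 5.843
AUC_0→∞ = 17.115 + 5.843 = 22.958 mg/L·hr

AUC = 22.96 mg/L·hr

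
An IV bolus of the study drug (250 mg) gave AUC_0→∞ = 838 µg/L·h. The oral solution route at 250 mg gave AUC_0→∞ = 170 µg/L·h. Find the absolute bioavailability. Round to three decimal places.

F = 0.203

F = (AUC_ev / D_ev) / (AUC_iv / D_iv)
  = (170/250) / (838/250)
  = 0.68 / 3.352 = 0.2029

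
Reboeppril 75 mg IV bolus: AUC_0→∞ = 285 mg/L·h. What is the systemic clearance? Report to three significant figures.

CL = 0.263 L/h

CL = Dose_iv / AUC_0→∞
   = 75 / 285 = 0.263158 L/h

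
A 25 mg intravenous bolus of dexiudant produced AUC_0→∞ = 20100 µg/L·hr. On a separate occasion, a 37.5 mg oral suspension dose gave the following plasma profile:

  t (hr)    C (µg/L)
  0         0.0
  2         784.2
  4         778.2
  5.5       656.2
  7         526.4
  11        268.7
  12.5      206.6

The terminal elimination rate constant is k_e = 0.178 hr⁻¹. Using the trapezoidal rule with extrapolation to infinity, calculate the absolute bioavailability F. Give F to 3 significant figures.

F = 0.246

Trapezoidal AUC_0→12.5 (oral suspension):
  [0→2]: (0.0+784.2)/2 × 2 = 784.2
  [2→4]: (784.2+778.2)/2 × 2 = 1562.4
  [4→5.5]: (778.2+656.2)/2 × 1.5 = 1075.8
  [5.5→7]: (656.2+526.4)/2 × 1.5 = 886.95
  [7→11]: (526.4+268.7)/2 × 4 = 1590.2
  [11→12.5]: (268.7+206.6)/2 × 1.5 = 356.475
  Sum = 6256.025 µg/L·hr
Tail: C_last/k_e = 206.6/0.178 = 1160.674
AUC_0→∞ (oral suspension) = 6256.025 + 1160.674 = 7416.699 µg/L·hr
F = (AUC_ev/D_ev)/(AUC_iv/D_iv) = (7416.699/37.5)/(20100/25) = 197.77864/804 = 0.2460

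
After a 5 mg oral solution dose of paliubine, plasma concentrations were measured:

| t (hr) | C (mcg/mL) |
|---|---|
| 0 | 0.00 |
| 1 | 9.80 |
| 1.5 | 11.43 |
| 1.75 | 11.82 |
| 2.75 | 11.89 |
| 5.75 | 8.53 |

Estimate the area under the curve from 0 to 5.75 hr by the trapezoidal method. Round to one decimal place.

Trapezoidal AUC_0→5.75:
  [0→1]: (0.00+9.80)/2 × 1 = 4.9
  [1→1.5]: (9.80+11.43)/2 × 0.5 = 5.3075
  [1.5→1.75]: (11.43+11.82)/2 × 0.25 = 2.90625
  [1.75→2.75]: (11.82+11.89)/2 × 1 = 11.855
  [2.75→5.75]: (11.89+8.53)/2 × 3 = 30.63
  Sum = 55.59875 mcg/mL·hr

AUC = 55.6 mcg/mL·hr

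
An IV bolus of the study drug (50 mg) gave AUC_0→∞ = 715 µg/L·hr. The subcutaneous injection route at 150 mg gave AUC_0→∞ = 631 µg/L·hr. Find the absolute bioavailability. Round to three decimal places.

F = 0.294

F = (AUC_ev / D_ev) / (AUC_iv / D_iv)
  = (631/150) / (715/50)
  = 4.20667 / 14.3 = 0.2942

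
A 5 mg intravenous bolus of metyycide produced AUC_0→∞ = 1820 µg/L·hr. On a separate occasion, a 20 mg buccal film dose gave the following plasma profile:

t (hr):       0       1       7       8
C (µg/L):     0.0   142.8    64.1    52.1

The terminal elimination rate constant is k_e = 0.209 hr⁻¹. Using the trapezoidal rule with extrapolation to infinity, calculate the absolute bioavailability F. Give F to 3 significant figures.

Trapezoidal AUC_0→8 (buccal film):
  [0→1]: (0.0+142.8)/2 × 1 = 71.4
  [1→7]: (142.8+64.1)/2 × 6 = 620.7
  [7→8]: (64.1+52.1)/2 × 1 = 58.1
  Sum = 750.2 µg/L·hr
Tail: C_last/k_e = 52.1/0.209 = 249.282
AUC_0→∞ (buccal film) = 750.2 + 249.282 = 999.482 µg/L·hr
F = (AUC_ev/D_ev)/(AUC_iv/D_iv) = (999.482/20)/(1820/5) = 49.9741/364 = 0.1373

F = 0.137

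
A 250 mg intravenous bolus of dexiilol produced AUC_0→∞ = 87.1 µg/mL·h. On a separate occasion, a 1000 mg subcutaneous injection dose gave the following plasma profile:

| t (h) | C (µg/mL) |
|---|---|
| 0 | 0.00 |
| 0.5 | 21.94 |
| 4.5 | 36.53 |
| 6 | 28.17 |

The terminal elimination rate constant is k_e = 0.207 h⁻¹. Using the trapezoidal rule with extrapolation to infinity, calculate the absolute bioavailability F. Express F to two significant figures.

F = 0.88

Trapezoidal AUC_0→6 (subcutaneous injection):
  [0→0.5]: (0.00+21.94)/2 × 0.5 = 5.485
  [0.5→4.5]: (21.94+36.53)/2 × 4 = 116.94
  [4.5→6]: (36.53+28.17)/2 × 1.5 = 48.525
  Sum = 170.95 µg/mL·h
Tail: C_last/k_e = 28.17/0.207 = 136.087
AUC_0→∞ (subcutaneous injection) = 170.95 + 136.087 = 307.037 µg/mL·h
F = (AUC_ev/D_ev)/(AUC_iv/D_iv) = (307.037/1000)/(87.1/250) = 0.307037/0.3484 = 0.8813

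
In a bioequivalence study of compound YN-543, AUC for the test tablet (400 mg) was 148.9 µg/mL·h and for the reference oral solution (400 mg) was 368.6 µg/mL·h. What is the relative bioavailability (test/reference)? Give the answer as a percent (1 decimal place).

F_rel = 40.4%

F_rel = (AUC_test/D_test) / (AUC_ref/D_ref)
      = (148.9/400) / (368.6/400)
      = 0.37225 / 0.9215 = 0.4040 = 40.40%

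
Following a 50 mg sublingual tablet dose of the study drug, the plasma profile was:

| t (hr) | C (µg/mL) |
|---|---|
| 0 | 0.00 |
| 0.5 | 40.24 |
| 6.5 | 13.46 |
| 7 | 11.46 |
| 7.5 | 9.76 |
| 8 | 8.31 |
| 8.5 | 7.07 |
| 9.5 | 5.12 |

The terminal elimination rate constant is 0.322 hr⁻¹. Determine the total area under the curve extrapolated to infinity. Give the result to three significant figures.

AUC = 213 µg/mL·hr

Trapezoidal AUC_0→9.5:
  [0→0.5]: (0.00+40.24)/2 × 0.5 = 10.06
  [0.5→6.5]: (40.24+13.46)/2 × 6 = 161.1
  [6.5→7]: (13.46+11.46)/2 × 0.5 = 6.23
  [7→7.5]: (11.46+9.76)/2 × 0.5 = 5.305
  [7.5→8]: (9.76+8.31)/2 × 0.5 = 4.5175
  [8→8.5]: (8.31+7.07)/2 × 0.5 = 3.845
  [8.5→9.5]: (7.07+5.12)/2 × 1 = 6.095
  Sum = 197.1525 µg/mL·hr
Extrapolated tail: C_last / k_e = 5.12 / 0.322 = 15.901
AUC_0→∞ = 197.1525 + 15.901 = 213.0535 µg/mL·hr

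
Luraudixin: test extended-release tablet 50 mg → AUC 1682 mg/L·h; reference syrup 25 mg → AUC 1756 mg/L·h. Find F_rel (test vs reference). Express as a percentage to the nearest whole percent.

F_rel = (AUC_test/D_test) / (AUC_ref/D_ref)
      = (1682/50) / (1756/25)
      = 33.64 / 70.24 = 0.4789 = 47.89%

F_rel = 48%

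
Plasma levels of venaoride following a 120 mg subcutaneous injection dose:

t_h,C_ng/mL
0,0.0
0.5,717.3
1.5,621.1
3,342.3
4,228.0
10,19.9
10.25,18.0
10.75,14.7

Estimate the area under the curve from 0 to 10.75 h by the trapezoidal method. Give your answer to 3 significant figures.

AUC = 2610 ng/mL·h

Trapezoidal AUC_0→10.75:
  [0→0.5]: (0.0+717.3)/2 × 0.5 = 179.325
  [0.5→1.5]: (717.3+621.1)/2 × 1 = 669.2
  [1.5→3]: (621.1+342.3)/2 × 1.5 = 722.55
  [3→4]: (342.3+228.0)/2 × 1 = 285.15
  [4→10]: (228.0+19.9)/2 × 6 = 743.7
  [10→10.25]: (19.9+18.0)/2 × 0.25 = 4.7375
  [10.25→10.75]: (18.0+14.7)/2 × 0.5 = 8.175
  Sum = 2612.8375 ng/mL·h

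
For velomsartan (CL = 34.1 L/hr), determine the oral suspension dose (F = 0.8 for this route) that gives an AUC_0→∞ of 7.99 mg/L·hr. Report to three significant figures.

Dose = CL × AUC_0→∞ / F
     = 34.1 × 7.99 / 0.8 = 340.57375 mg

Dose = 341 mg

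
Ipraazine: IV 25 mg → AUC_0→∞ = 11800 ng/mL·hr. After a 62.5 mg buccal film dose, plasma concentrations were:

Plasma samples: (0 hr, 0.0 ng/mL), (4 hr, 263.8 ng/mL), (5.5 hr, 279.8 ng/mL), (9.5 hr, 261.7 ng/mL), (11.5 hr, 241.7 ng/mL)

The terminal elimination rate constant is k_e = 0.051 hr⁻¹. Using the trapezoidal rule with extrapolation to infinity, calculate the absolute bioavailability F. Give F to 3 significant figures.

F = 0.246

Trapezoidal AUC_0→11.5 (buccal film):
  [0→4]: (0.0+263.8)/2 × 4 = 527.6
  [4→5.5]: (263.8+279.8)/2 × 1.5 = 407.7
  [5.5→9.5]: (279.8+261.7)/2 × 4 = 1083.0
  [9.5→11.5]: (261.7+241.7)/2 × 2 = 503.4
  Sum = 2521.7 ng/mL·hr
Tail: C_last/k_e = 241.7/0.051 = 4739.216
AUC_0→∞ (buccal film) = 2521.7 + 4739.216 = 7260.916 ng/mL·hr
F = (AUC_ev/D_ev)/(AUC_iv/D_iv) = (7260.916/62.5)/(11800/25) = 116.175/472 = 0.2461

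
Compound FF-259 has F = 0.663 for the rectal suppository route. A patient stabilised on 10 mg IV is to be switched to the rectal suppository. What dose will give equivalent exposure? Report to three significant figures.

For equal systemic exposure: F × D_ev = D_iv
D_ev = D_iv / F = 10 / 0.663 = 15.083 mg

D_rectal = 15.1 mg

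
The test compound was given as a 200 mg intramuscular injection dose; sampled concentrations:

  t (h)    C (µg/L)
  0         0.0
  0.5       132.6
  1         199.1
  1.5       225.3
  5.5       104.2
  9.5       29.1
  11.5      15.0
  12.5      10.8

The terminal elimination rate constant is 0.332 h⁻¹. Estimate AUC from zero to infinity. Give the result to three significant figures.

Trapezoidal AUC_0→12.5:
  [0→0.5]: (0.0+132.6)/2 × 0.5 = 33.15
  [0.5→1]: (132.6+199.1)/2 × 0.5 = 82.925
  [1→1.5]: (199.1+225.3)/2 × 0.5 = 106.1
  [1.5→5.5]: (225.3+104.2)/2 × 4 = 659.0
  [5.5→9.5]: (104.2+29.1)/2 × 4 = 266.6
  [9.5→11.5]: (29.1+15.0)/2 × 2 = 44.1
  [11.5→12.5]: (15.0+10.8)/2 × 1 = 12.9
  Sum = 1204.775 µg/L·h
Extrapolated tail: C_last / k_e = 10.8 / 0.332 = 32.530
AUC_0→∞ = 1204.775 + 32.530 = 1237.305 µg/L·h

AUC = 1240 µg/L·h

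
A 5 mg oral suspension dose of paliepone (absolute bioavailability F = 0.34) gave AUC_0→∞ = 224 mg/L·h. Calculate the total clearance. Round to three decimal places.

CL = F × Dose / AUC_0→∞
   = 0.34 × 5 / 224 = 0.00758929 L/h

CL = 0.008 L/h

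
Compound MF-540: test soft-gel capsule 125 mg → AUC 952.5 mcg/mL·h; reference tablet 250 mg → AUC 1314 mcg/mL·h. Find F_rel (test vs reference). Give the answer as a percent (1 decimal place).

F_rel = 145.0%

F_rel = (AUC_test/D_test) / (AUC_ref/D_ref)
      = (952.5/125) / (1314/250)
      = 7.62 / 5.256 = 1.4498 = 144.98%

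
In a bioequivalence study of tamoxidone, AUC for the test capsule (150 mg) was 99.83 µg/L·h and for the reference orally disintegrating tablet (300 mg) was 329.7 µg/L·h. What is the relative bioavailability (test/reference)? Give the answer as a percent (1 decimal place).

F_rel = (AUC_test/D_test) / (AUC_ref/D_ref)
      = (99.83/150) / (329.7/300)
      = 0.665533 / 1.099 = 0.6056 = 60.56%

F_rel = 60.6%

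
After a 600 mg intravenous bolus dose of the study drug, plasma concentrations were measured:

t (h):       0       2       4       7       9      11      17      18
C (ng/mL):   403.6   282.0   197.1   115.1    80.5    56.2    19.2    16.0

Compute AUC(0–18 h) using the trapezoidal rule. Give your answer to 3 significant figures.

Trapezoidal AUC_0→18:
  [0→2]: (403.6+282.0)/2 × 2 = 685.6
  [2→4]: (282.0+197.1)/2 × 2 = 479.1
  [4→7]: (197.1+115.1)/2 × 3 = 468.3
  [7→9]: (115.1+80.5)/2 × 2 = 195.6
  [9→11]: (80.5+56.2)/2 × 2 = 136.7
  [11→17]: (56.2+19.2)/2 × 6 = 226.2
  [17→18]: (19.2+16.0)/2 × 1 = 17.6
  Sum = 2209.1 ng/mL·h

AUC = 2210 ng/mL·h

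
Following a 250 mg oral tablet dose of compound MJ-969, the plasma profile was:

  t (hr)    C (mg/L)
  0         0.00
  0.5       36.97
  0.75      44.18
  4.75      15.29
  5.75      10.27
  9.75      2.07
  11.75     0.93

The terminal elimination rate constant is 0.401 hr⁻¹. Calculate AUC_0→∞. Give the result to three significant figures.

AUC = 181 mg/L·hr

Trapezoidal AUC_0→11.75:
  [0→0.5]: (0.00+36.97)/2 × 0.5 = 9.2425
  [0.5→0.75]: (36.97+44.18)/2 × 0.25 = 10.14375
  [0.75→4.75]: (44.18+15.29)/2 × 4 = 118.94
  [4.75→5.75]: (15.29+10.27)/2 × 1 = 12.78
  [5.75→9.75]: (10.27+2.07)/2 × 4 = 24.68
  [9.75→11.75]: (2.07+0.93)/2 × 2 = 3.0
  Sum = 178.78625 mg/L·hr
Extrapolated tail: C_last / k_e = 0.93 / 0.401 = 2.319
AUC_0→∞ = 178.78625 + 2.319 = 181.10525 mg/L·hr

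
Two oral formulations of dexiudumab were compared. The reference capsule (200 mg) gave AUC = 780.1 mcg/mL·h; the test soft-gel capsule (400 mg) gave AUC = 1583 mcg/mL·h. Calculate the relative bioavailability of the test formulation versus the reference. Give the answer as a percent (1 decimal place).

F_rel = 101.5%

F_rel = (AUC_test/D_test) / (AUC_ref/D_ref)
      = (1583/400) / (780.1/200)
      = 3.9575 / 3.9005 = 1.0146 = 101.46%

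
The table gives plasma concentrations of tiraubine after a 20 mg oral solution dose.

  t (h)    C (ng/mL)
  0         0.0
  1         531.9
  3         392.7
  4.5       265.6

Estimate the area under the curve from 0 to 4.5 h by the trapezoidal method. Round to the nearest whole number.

Trapezoidal AUC_0→4.5:
  [0→1]: (0.0+531.9)/2 × 1 = 265.95
  [1→3]: (531.9+392.7)/2 × 2 = 924.6
  [3→4.5]: (392.7+265.6)/2 × 1.5 = 493.725
  Sum = 1684.275 ng/mL·h

AUC = 1684 ng/mL·h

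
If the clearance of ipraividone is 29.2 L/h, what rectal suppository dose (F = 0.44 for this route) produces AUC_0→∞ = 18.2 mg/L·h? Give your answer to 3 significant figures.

Dose = 1210 mg

Dose = CL × AUC_0→∞ / F
     = 29.2 × 18.2 / 0.44 = 1207.82 mg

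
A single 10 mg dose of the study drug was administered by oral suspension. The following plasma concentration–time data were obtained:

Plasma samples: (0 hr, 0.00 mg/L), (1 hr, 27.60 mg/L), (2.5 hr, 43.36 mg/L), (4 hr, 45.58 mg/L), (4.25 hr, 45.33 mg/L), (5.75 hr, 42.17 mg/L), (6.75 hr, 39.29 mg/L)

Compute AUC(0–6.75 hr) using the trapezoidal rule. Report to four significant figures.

AUC = 251.4 mg/L·hr

Trapezoidal AUC_0→6.75:
  [0→1]: (0.00+27.60)/2 × 1 = 13.8
  [1→2.5]: (27.60+43.36)/2 × 1.5 = 53.22
  [2.5→4]: (43.36+45.58)/2 × 1.5 = 66.705
  [4→4.25]: (45.58+45.33)/2 × 0.25 = 11.36375
  [4.25→5.75]: (45.33+42.17)/2 × 1.5 = 65.625
  [5.75→6.75]: (42.17+39.29)/2 × 1 = 40.73
  Sum = 251.44375 mg/L·hr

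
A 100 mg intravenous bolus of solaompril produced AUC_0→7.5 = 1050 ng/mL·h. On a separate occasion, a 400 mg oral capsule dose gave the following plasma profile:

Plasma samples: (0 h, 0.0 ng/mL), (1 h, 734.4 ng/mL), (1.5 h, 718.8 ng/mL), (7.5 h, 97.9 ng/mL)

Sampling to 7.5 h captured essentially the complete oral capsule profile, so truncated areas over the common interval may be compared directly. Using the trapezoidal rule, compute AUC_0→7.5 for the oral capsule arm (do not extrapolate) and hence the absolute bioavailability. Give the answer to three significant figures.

Trapezoidal AUC_0→7.5 (oral capsule):
  [0→1]: (0.0+734.4)/2 × 1 = 367.2
  [1→1.5]: (734.4+718.8)/2 × 0.5 = 363.3
  [1.5→7.5]: (718.8+97.9)/2 × 6 = 2450.1
  Sum = 3180.6 ng/mL·h
F = (AUC_ev/D_ev)/(AUC_iv/D_iv) = (3180.6/400)/(1050/100) = 7.9515/10.5 = 0.7573

F = 0.757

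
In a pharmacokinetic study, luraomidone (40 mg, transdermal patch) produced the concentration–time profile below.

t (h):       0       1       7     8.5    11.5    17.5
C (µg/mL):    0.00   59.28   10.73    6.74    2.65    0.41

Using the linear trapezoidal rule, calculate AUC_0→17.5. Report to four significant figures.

Trapezoidal AUC_0→17.5:
  [0→1]: (0.00+59.28)/2 × 1 = 29.64
  [1→7]: (59.28+10.73)/2 × 6 = 210.03
  [7→8.5]: (10.73+6.74)/2 × 1.5 = 13.1025
  [8.5→11.5]: (6.74+2.65)/2 × 3 = 14.085
  [11.5→17.5]: (2.65+0.41)/2 × 6 = 9.18
  Sum = 276.0375 µg/mL·h

AUC = 276.0 µg/mL·h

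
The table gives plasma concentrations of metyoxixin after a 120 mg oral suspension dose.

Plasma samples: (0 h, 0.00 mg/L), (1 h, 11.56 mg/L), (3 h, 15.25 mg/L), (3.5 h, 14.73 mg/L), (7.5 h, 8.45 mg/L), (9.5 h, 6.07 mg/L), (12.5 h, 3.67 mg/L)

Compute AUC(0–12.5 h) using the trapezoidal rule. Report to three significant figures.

AUC = 116 mg/L·h

Trapezoidal AUC_0→12.5:
  [0→1]: (0.00+11.56)/2 × 1 = 5.78
  [1→3]: (11.56+15.25)/2 × 2 = 26.81
  [3→3.5]: (15.25+14.73)/2 × 0.5 = 7.495
  [3.5→7.5]: (14.73+8.45)/2 × 4 = 46.36
  [7.5→9.5]: (8.45+6.07)/2 × 2 = 14.52
  [9.5→12.5]: (6.07+3.67)/2 × 3 = 14.61
  Sum = 115.575 mg/L·h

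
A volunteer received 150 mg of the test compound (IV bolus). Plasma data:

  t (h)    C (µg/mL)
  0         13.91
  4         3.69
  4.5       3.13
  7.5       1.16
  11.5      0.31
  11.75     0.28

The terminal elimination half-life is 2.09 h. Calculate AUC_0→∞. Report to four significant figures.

Trapezoidal AUC_0→11.75:
  [0→4]: (13.91+3.69)/2 × 4 = 35.2
  [4→4.5]: (3.69+3.13)/2 × 0.5 = 1.705
  [4.5→7.5]: (3.13+1.16)/2 × 3 = 6.435
  [7.5→11.5]: (1.16+0.31)/2 × 4 = 2.94
  [11.5→11.75]: (0.31+0.28)/2 × 0.25 = 0.07375
  Sum = 46.35375 µg/mL·h
k_e = ln2 / t½ = 0.693147 / 2.09 = 0.3316 h^-1
Extrapolated tail: C_last / k_e = 0.28 / 0.3316 = 0.844
AUC_0→∞ = 46.35375 + 0.844 = 47.19775 µg/mL·h

AUC = 47.20 µg/mL·h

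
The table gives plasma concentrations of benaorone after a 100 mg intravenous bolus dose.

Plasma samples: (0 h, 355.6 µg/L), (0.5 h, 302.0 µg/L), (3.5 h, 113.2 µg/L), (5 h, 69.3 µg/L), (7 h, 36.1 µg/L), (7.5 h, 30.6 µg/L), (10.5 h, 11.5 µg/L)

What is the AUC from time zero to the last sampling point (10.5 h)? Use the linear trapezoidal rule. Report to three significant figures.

Trapezoidal AUC_0→10.5:
  [0→0.5]: (355.6+302.0)/2 × 0.5 = 164.4
  [0.5→3.5]: (302.0+113.2)/2 × 3 = 622.8
  [3.5→5]: (113.2+69.3)/2 × 1.5 = 136.875
  [5→7]: (69.3+36.1)/2 × 2 = 105.4
  [7→7.5]: (36.1+30.6)/2 × 0.5 = 16.675
  [7.5→10.5]: (30.6+11.5)/2 × 3 = 63.15
  Sum = 1109.3 µg/L·h

AUC = 1110 µg/L·h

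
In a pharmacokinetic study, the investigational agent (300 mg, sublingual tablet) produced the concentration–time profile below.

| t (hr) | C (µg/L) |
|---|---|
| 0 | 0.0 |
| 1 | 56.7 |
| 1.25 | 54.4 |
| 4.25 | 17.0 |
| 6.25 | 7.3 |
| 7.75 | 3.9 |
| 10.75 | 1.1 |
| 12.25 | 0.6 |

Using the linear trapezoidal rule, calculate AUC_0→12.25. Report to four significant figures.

Trapezoidal AUC_0→12.25:
  [0→1]: (0.0+56.7)/2 × 1 = 28.35
  [1→1.25]: (56.7+54.4)/2 × 0.25 = 13.8875
  [1.25→4.25]: (54.4+17.0)/2 × 3 = 107.1
  [4.25→6.25]: (17.0+7.3)/2 × 2 = 24.3
  [6.25→7.75]: (7.3+3.9)/2 × 1.5 = 8.4
  [7.75→10.75]: (3.9+1.1)/2 × 3 = 7.5
  [10.75→12.25]: (1.1+0.6)/2 × 1.5 = 1.275
  Sum = 190.8125 µg/L·hr

AUC = 190.8 µg/L·hr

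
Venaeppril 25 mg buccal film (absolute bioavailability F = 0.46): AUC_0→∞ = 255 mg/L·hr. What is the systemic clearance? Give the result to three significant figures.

CL = F × Dose / AUC_0→∞
   = 0.46 × 25 / 255 = 0.045098 L/hr

CL = 0.0451 L/hr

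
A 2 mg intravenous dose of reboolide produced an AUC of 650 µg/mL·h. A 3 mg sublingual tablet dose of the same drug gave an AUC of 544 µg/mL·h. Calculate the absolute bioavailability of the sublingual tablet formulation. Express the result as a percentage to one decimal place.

F = (AUC_ev / D_ev) / (AUC_iv / D_iv)
  = (544/3) / (650/2)
  = 181.333 / 325 = 0.5579
  = 55.79%

F = 55.8%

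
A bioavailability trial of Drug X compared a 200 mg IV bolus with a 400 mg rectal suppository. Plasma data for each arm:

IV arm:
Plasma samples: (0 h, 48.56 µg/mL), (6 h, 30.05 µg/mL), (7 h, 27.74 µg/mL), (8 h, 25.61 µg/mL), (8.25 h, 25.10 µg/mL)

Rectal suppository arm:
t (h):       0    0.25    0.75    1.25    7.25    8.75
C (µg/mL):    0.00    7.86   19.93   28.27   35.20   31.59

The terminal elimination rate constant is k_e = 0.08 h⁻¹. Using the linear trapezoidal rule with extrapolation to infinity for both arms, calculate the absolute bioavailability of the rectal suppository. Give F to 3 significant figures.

Trapezoidal AUC_0→8.25 (IV):
  [0→6]: (48.56+30.05)/2 × 6 = 235.83
  [6→7]: (30.05+27.74)/2 × 1 = 28.895
  [7→8]: (27.74+25.61)/2 × 1 = 26.675
  [8→8.25]: (25.61+25.10)/2 × 0.25 = 6.33875
  Sum = 297.73875 µg/mL·h
IV tail: 25.10/0.08 = 313.750; AUC_iv,0→∞ = 297.73875 + 313.750 = 611.48875 µg/mL·h
Trapezoidal AUC_0→8.75 (rectal suppository):
  [0→0.25]: (0.00+7.86)/2 × 0.25 = 0.9825
  [0.25→0.75]: (7.86+19.93)/2 × 0.5 = 6.9475
  [0.75→1.25]: (19.93+28.27)/2 × 0.5 = 12.05
  [1.25→7.25]: (28.27+35.20)/2 × 6 = 190.41
  [7.25→8.75]: (35.20+31.59)/2 × 1.5 = 50.0925
  Sum = 260.4825 µg/mL·h
rectal suppository tail: 31.59/0.08 = 394.875; AUC_ev,0→∞ = 260.4825 + 394.875 = 655.3575 µg/mL·h
F = (AUC_ev/D_ev)/(AUC_iv/D_iv) = (655.3575/400)/(611.48875/200) = 1.63839/3.05744 = 0.5359

F = 0.536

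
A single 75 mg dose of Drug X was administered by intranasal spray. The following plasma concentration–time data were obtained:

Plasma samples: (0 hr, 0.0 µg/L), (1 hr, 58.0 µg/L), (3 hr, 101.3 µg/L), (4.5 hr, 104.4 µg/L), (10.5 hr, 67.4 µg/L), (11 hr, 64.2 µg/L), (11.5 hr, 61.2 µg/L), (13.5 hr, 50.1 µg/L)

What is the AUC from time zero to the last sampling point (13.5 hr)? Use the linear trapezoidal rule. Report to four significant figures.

AUC = 1034 µg/L·hr

Trapezoidal AUC_0→13.5:
  [0→1]: (0.0+58.0)/2 × 1 = 29.0
  [1→3]: (58.0+101.3)/2 × 2 = 159.3
  [3→4.5]: (101.3+104.4)/2 × 1.5 = 154.275
  [4.5→10.5]: (104.4+67.4)/2 × 6 = 515.4
  [10.5→11]: (67.4+64.2)/2 × 0.5 = 32.9
  [11→11.5]: (64.2+61.2)/2 × 0.5 = 31.35
  [11.5→13.5]: (61.2+50.1)/2 × 2 = 111.3
  Sum = 1033.525 µg/L·hr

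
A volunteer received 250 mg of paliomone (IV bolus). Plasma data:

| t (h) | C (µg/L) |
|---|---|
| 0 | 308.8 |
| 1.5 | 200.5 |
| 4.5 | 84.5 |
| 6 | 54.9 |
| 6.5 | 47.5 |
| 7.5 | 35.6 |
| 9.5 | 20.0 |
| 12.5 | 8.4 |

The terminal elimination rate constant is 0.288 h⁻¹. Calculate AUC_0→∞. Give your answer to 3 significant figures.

Trapezoidal AUC_0→12.5:
  [0→1.5]: (308.8+200.5)/2 × 1.5 = 381.975
  [1.5→4.5]: (200.5+84.5)/2 × 3 = 427.5
  [4.5→6]: (84.5+54.9)/2 × 1.5 = 104.55
  [6→6.5]: (54.9+47.5)/2 × 0.5 = 25.6
  [6.5→7.5]: (47.5+35.6)/2 × 1 = 41.55
  [7.5→9.5]: (35.6+20.0)/2 × 2 = 55.6
  [9.5→12.5]: (20.0+8.4)/2 × 3 = 42.6
  Sum = 1079.375 µg/L·h
Extrapolated tail: C_last / k_e = 8.4 / 0.288 = 29.167
AUC_0→∞ = 1079.375 + 29.167 = 1108.542 µg/L·h

AUC = 1110 µg/L·h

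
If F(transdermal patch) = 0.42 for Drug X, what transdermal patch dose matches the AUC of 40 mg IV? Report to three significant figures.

D_transdermal = 95.2 mg

For equal systemic exposure: F × D_ev = D_iv
D_ev = D_iv / F = 40 / 0.42 = 95.2381 mg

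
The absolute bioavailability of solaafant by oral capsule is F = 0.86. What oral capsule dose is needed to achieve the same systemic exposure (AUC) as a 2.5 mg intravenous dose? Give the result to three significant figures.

D_oral = 2.91 mg

For equal systemic exposure: F × D_ev = D_iv
D_ev = D_iv / F = 2.5 / 0.86 = 2.90698 mg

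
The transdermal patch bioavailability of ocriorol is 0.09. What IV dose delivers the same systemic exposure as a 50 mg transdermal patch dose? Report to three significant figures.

D_iv = 4.50 mg

Systemic exposure from an extravascular dose = F × D_ev, so the equivalent IV dose is F × D_ev.
D_iv = F × D_ev = 0.09 × 50 = 4.5 mg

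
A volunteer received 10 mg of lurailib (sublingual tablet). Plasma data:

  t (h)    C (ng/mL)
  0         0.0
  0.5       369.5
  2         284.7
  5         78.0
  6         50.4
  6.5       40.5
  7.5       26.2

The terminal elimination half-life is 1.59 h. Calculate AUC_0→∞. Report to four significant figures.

Trapezoidal AUC_0→7.5:
  [0→0.5]: (0.0+369.5)/2 × 0.5 = 92.375
  [0.5→2]: (369.5+284.7)/2 × 1.5 = 490.65
  [2→5]: (284.7+78.0)/2 × 3 = 544.05
  [5→6]: (78.0+50.4)/2 × 1 = 64.2
  [6→6.5]: (50.4+40.5)/2 × 0.5 = 22.725
  [6.5→7.5]: (40.5+26.2)/2 × 1 = 33.35
  Sum = 1247.35 ng/mL·h
k_e = ln2 / t½ = 0.693147 / 1.59 = 0.4359 h^-1
Extrapolated tail: C_last / k_e = 26.2 / 0.4359 = 60.106
AUC_0→∞ = 1247.35 + 60.106 = 1307.456 ng/mL·h

AUC = 1307 ng/mL·h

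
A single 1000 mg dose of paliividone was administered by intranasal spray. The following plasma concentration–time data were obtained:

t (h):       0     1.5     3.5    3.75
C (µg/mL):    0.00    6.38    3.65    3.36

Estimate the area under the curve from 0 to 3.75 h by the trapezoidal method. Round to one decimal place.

Trapezoidal AUC_0→3.75:
  [0→1.5]: (0.00+6.38)/2 × 1.5 = 4.785
  [1.5→3.5]: (6.38+3.65)/2 × 2 = 10.03
  [3.5→3.75]: (3.65+3.36)/2 × 0.25 = 0.87625
  Sum = 15.69125 µg/mL·h

AUC = 15.7 µg/mL·h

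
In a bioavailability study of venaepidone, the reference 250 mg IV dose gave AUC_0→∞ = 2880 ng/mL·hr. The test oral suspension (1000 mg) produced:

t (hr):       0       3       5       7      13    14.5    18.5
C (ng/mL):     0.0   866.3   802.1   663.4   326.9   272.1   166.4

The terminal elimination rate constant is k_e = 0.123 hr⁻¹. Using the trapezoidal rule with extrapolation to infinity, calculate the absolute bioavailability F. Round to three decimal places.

F = 0.875

Trapezoidal AUC_0→18.5 (oral suspension):
  [0→3]: (0.0+866.3)/2 × 3 = 1299.45
  [3→5]: (866.3+802.1)/2 × 2 = 1668.4
  [5→7]: (802.1+663.4)/2 × 2 = 1465.5
  [7→13]: (663.4+326.9)/2 × 6 = 2970.9
  [13→14.5]: (326.9+272.1)/2 × 1.5 = 449.25
  [14.5→18.5]: (272.1+166.4)/2 × 4 = 877.0
  Sum = 8730.5 ng/mL·hr
Tail: C_last/k_e = 166.4/0.123 = 1352.846
AUC_0→∞ (oral suspension) = 8730.5 + 1352.846 = 10083.346 ng/mL·hr
F = (AUC_ev/D_ev)/(AUC_iv/D_iv) = (10083.346/1000)/(2880/250) = 10.083346/11.52 = 0.8753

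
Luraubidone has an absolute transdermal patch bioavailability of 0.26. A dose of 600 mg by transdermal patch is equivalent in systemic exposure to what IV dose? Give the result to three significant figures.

D_iv = 156 mg

Systemic exposure from an extravascular dose = F × D_ev, so the equivalent IV dose is F × D_ev.
D_iv = F × D_ev = 0.26 × 600 = 156 mg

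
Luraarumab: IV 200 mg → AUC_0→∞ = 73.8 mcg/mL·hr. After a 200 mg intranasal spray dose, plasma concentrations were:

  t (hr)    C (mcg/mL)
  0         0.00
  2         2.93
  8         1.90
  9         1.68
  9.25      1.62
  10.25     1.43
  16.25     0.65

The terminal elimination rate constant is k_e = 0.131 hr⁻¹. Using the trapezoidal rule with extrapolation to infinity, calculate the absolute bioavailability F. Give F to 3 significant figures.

Trapezoidal AUC_0→16.25 (intranasal spray):
  [0→2]: (0.00+2.93)/2 × 2 = 2.93
  [2→8]: (2.93+1.90)/2 × 6 = 14.49
  [8→9]: (1.90+1.68)/2 × 1 = 1.79
  [9→9.25]: (1.68+1.62)/2 × 0.25 = 0.4125
  [9.25→10.25]: (1.62+1.43)/2 × 1 = 1.525
  [10.25→16.25]: (1.43+0.65)/2 × 6 = 6.24
  Sum = 27.3875 mcg/mL·hr
Tail: C_last/k_e = 0.65/0.131 = 4.962
AUC_0→∞ (intranasal spray) = 27.3875 + 4.962 = 32.3495 mcg/mL·hr
F = (AUC_ev/D_ev)/(AUC_iv/D_iv) = (32.3495/200)/(73.8/200) = 0.1617475/0.369 = 0.4383

F = 0.438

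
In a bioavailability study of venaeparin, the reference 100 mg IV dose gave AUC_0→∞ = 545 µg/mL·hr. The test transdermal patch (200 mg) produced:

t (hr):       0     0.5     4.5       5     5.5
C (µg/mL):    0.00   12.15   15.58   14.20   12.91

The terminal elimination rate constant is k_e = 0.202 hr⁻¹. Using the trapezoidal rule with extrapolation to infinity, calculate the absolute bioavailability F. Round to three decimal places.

F = 0.125

Trapezoidal AUC_0→5.5 (transdermal patch):
  [0→0.5]: (0.00+12.15)/2 × 0.5 = 3.0375
  [0.5→4.5]: (12.15+15.58)/2 × 4 = 55.46
  [4.5→5]: (15.58+14.20)/2 × 0.5 = 7.445
  [5→5.5]: (14.20+12.91)/2 × 0.5 = 6.7775
  Sum = 72.72 µg/mL·hr
Tail: C_last/k_e = 12.91/0.202 = 63.911
AUC_0→∞ (transdermal patch) = 72.72 + 63.911 = 136.631 µg/mL·hr
F = (AUC_ev/D_ev)/(AUC_iv/D_iv) = (136.631/200)/(545/100) = 0.683155/5.45 = 0.1253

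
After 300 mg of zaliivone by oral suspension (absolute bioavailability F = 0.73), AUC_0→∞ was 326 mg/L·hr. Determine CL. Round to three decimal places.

CL = 0.672 L/hr

CL = F × Dose / AUC_0→∞
   = 0.73 × 300 / 326 = 0.671779 L/hr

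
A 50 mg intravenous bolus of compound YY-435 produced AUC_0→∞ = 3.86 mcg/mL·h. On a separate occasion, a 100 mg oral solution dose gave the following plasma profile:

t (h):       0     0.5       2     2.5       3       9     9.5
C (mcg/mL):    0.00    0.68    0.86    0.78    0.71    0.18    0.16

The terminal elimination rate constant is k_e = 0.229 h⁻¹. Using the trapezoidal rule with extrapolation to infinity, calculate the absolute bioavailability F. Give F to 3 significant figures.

F = 0.720

Trapezoidal AUC_0→9.5 (oral solution):
  [0→0.5]: (0.00+0.68)/2 × 0.5 = 0.17
  [0.5→2]: (0.68+0.86)/2 × 1.5 = 1.155
  [2→2.5]: (0.86+0.78)/2 × 0.5 = 0.41
  [2.5→3]: (0.78+0.71)/2 × 0.5 = 0.3725
  [3→9]: (0.71+0.18)/2 × 6 = 2.67
  [9→9.5]: (0.18+0.16)/2 × 0.5 = 0.085
  Sum = 4.8625 mcg/mL·h
Tail: C_last/k_e = 0.16/0.229 = 0.699
AUC_0→∞ (oral solution) = 4.8625 + 0.699 = 5.5615 mcg/mL·h
F = (AUC_ev/D_ev)/(AUC_iv/D_iv) = (5.5615/100)/(3.86/50) = 0.055615/0.0772 = 0.7204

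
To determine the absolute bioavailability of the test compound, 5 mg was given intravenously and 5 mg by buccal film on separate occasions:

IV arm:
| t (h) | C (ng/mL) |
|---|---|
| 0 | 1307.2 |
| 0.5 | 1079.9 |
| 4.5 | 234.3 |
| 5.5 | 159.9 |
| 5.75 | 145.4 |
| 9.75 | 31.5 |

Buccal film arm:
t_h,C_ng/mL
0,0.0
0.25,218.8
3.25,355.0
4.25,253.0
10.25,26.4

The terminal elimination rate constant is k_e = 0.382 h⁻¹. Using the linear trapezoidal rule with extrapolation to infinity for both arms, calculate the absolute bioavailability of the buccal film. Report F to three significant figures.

Trapezoidal AUC_0→9.75 (IV):
  [0→0.5]: (1307.2+1079.9)/2 × 0.5 = 596.775
  [0.5→4.5]: (1079.9+234.3)/2 × 4 = 2628.4
  [4.5→5.5]: (234.3+159.9)/2 × 1 = 197.1
  [5.5→5.75]: (159.9+145.4)/2 × 0.25 = 38.1625
  [5.75→9.75]: (145.4+31.5)/2 × 4 = 353.8
  Sum = 3814.2375 ng/mL·h
IV tail: 31.5/0.382 = 82.461; AUC_iv,0→∞ = 3814.2375 + 82.461 = 3896.6985 ng/mL·h
Trapezoidal AUC_0→10.25 (buccal film):
  [0→0.25]: (0.0+218.8)/2 × 0.25 = 27.35
  [0.25→3.25]: (218.8+355.0)/2 × 3 = 860.7
  [3.25→4.25]: (355.0+253.0)/2 × 1 = 304.0
  [4.25→10.25]: (253.0+26.4)/2 × 6 = 838.2
  Sum = 2030.25 ng/mL·h
buccal film tail: 26.4/0.382 = 69.110; AUC_ev,0→∞ = 2030.25 + 69.110 = 2099.36 ng/mL·h
F = (AUC_ev/D_ev)/(AUC_iv/D_iv) = (2099.36/5)/(3896.6985/5) = 419.872/779.3397 = 0.5388

F = 0.539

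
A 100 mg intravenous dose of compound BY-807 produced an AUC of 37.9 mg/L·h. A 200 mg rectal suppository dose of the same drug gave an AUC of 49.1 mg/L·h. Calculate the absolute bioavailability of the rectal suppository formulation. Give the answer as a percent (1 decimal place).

F = (AUC_ev / D_ev) / (AUC_iv / D_iv)
  = (49.1/200) / (37.9/100)
  = 0.2455 / 0.379 = 0.6478
  = 64.78%

F = 64.8%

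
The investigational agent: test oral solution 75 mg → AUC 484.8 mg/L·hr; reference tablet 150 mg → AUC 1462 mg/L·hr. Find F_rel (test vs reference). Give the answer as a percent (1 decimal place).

F_rel = (AUC_test/D_test) / (AUC_ref/D_ref)
      = (484.8/75) / (1462/150)
      = 6.464 / 9.74667 = 0.6632 = 66.32%

F_rel = 66.3%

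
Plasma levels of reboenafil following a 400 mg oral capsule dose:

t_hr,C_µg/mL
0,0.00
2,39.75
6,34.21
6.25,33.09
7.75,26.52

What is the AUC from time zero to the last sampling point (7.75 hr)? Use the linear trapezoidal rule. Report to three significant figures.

Trapezoidal AUC_0→7.75:
  [0→2]: (0.00+39.75)/2 × 2 = 39.75
  [2→6]: (39.75+34.21)/2 × 4 = 147.92
  [6→6.25]: (34.21+33.09)/2 × 0.25 = 8.4125
  [6.25→7.75]: (33.09+26.52)/2 × 1.5 = 44.7075
  Sum = 240.79 µg/mL·hr

AUC = 241 µg/mL·hr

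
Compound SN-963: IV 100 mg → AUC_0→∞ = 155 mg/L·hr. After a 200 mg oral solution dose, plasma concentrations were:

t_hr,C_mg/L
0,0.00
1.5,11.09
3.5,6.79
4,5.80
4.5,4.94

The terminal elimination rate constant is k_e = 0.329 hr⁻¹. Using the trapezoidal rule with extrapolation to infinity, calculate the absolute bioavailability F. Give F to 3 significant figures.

Trapezoidal AUC_0→4.5 (oral solution):
  [0→1.5]: (0.00+11.09)/2 × 1.5 = 8.3175
  [1.5→3.5]: (11.09+6.79)/2 × 2 = 17.88
  [3.5→4]: (6.79+5.80)/2 × 0.5 = 3.1475
  [4→4.5]: (5.80+4.94)/2 × 0.5 = 2.685
  Sum = 32.03 mg/L·hr
Tail: C_last/k_e = 4.94/0.329 = 15.015
AUC_0→∞ (oral solution) = 32.03 + 15.015 = 47.045 mg/L·hr
F = (AUC_ev/D_ev)/(AUC_iv/D_iv) = (47.045/200)/(155/100) = 0.235225/1.55 = 0.1518

F = 0.152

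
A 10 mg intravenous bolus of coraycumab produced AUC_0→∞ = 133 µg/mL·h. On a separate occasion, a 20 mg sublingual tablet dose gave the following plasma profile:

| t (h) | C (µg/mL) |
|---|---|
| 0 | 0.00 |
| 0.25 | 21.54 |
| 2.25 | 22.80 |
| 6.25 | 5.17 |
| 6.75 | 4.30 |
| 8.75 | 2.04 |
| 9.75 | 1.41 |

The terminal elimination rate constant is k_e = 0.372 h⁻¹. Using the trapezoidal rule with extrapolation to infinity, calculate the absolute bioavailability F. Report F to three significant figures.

F = 0.441

Trapezoidal AUC_0→9.75 (sublingual tablet):
  [0→0.25]: (0.00+21.54)/2 × 0.25 = 2.6925
  [0.25→2.25]: (21.54+22.80)/2 × 2 = 44.34
  [2.25→6.25]: (22.80+5.17)/2 × 4 = 55.94
  [6.25→6.75]: (5.17+4.30)/2 × 0.5 = 2.3675
  [6.75→8.75]: (4.30+2.04)/2 × 2 = 6.34
  [8.75→9.75]: (2.04+1.41)/2 × 1 = 1.725
  Sum = 113.405 µg/mL·h
Tail: C_last/k_e = 1.41/0.372 = 3.790
AUC_0→∞ (sublingual tablet) = 113.405 + 3.790 = 117.195 µg/mL·h
F = (AUC_ev/D_ev)/(AUC_iv/D_iv) = (117.195/20)/(133/10) = 5.85975/13.3 = 0.4406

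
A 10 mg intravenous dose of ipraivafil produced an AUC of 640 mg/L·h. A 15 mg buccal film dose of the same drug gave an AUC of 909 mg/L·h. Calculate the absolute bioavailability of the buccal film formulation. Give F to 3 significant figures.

F = (AUC_ev / D_ev) / (AUC_iv / D_iv)
  = (909/15) / (640/10)
  = 60.6 / 64 = 0.9469

F = 0.947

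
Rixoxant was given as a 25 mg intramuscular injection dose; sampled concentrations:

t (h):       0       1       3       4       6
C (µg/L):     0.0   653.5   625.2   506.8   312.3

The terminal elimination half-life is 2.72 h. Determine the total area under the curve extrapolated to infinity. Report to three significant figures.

AUC = 4220 µg/L·h

Trapezoidal AUC_0→6:
  [0→1]: (0.0+653.5)/2 × 1 = 326.75
  [1→3]: (653.5+625.2)/2 × 2 = 1278.7
  [3→4]: (625.2+506.8)/2 × 1 = 566.0
  [4→6]: (506.8+312.3)/2 × 2 = 819.1
  Sum = 2990.55 µg/L·h
k_e = ln2 / t½ = 0.693147 / 2.72 = 0.2548 h^-1
Extrapolated tail: C_last / k_e = 312.3 / 0.2548 = 1225.667
AUC_0→∞ = 2990.55 + 1225.667 = 4216.217 µg/L·h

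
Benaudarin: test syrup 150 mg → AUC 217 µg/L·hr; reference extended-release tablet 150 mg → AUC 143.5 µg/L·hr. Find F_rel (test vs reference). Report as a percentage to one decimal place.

F_rel = 151.2%

F_rel = (AUC_test/D_test) / (AUC_ref/D_ref)
      = (217/150) / (143.5/150)
      = 1.44667 / 0.956667 = 1.5122 = 151.22%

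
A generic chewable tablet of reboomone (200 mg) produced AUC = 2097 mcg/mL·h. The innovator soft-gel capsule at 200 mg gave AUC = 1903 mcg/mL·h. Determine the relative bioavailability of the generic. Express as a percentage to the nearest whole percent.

F_rel = 110%

F_rel = (AUC_test/D_test) / (AUC_ref/D_ref)
      = (2097/200) / (1903/200)
      = 10.485 / 9.515 = 1.1019 = 110.19%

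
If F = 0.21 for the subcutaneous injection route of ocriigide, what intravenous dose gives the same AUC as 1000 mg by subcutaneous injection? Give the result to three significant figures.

Systemic exposure from an extravascular dose = F × D_ev, so the equivalent IV dose is F × D_ev.
D_iv = F × D_ev = 0.21 × 1000 = 210 mg

D_iv = 210 mg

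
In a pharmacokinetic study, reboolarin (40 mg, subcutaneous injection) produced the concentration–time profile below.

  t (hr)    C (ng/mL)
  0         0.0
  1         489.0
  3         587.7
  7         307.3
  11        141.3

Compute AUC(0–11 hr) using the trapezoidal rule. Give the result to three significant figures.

Trapezoidal AUC_0→11:
  [0→1]: (0.0+489.0)/2 × 1 = 244.5
  [1→3]: (489.0+587.7)/2 × 2 = 1076.7
  [3→7]: (587.7+307.3)/2 × 4 = 1790.0
  [7→11]: (307.3+141.3)/2 × 4 = 897.2
  Sum = 4008.4 ng/mL·hr

AUC = 4010 ng/mL·hr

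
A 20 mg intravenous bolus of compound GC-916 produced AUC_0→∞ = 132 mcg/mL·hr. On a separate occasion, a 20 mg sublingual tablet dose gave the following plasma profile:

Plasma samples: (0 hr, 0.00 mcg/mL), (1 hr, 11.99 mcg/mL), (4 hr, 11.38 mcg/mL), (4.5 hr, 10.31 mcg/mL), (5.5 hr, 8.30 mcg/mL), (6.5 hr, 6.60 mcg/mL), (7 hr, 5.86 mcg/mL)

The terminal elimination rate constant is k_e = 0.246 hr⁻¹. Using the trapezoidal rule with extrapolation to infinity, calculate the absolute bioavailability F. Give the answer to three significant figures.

F = 0.683

Trapezoidal AUC_0→7 (sublingual tablet):
  [0→1]: (0.00+11.99)/2 × 1 = 5.995
  [1→4]: (11.99+11.38)/2 × 3 = 35.055
  [4→4.5]: (11.38+10.31)/2 × 0.5 = 5.4225
  [4.5→5.5]: (10.31+8.30)/2 × 1 = 9.305
  [5.5→6.5]: (8.30+6.60)/2 × 1 = 7.45
  [6.5→7]: (6.60+5.86)/2 × 0.5 = 3.115
  Sum = 66.3425 mcg/mL·hr
Tail: C_last/k_e = 5.86/0.246 = 23.821
AUC_0→∞ (sublingual tablet) = 66.3425 + 23.821 = 90.1635 mcg/mL·hr
F = (AUC_ev/D_ev)/(AUC_iv/D_iv) = (90.1635/20)/(132/20) = 4.508175/6.6 = 0.6831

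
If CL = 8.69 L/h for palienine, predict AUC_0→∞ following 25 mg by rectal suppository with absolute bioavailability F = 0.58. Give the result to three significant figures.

AUC = 1.67 mg/L·h

AUC_0→∞ = F × Dose / CL
        = 0.58 × 25 / 8.69 = 1.66858 mg/L·h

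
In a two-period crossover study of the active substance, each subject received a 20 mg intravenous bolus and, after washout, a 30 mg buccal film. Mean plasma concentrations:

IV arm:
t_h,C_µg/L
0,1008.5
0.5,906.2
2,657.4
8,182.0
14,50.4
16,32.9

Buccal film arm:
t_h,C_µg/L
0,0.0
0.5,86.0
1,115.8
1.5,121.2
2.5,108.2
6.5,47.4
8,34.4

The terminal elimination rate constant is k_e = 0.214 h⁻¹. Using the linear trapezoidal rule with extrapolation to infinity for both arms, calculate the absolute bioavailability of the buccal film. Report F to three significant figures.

Trapezoidal AUC_0→16 (IV):
  [0→0.5]: (1008.5+906.2)/2 × 0.5 = 478.675
  [0.5→2]: (906.2+657.4)/2 × 1.5 = 1172.7
  [2→8]: (657.4+182.0)/2 × 6 = 2518.2
  [8→14]: (182.0+50.4)/2 × 6 = 697.2
  [14→16]: (50.4+32.9)/2 × 2 = 83.3
  Sum = 4950.075 µg/L·h
IV tail: 32.9/0.214 = 153.738; AUC_iv,0→∞ = 4950.075 + 153.738 = 5103.813 µg/L·h
Trapezoidal AUC_0→8 (buccal film):
  [0→0.5]: (0.0+86.0)/2 × 0.5 = 21.5
  [0.5→1]: (86.0+115.8)/2 × 0.5 = 50.45
  [1→1.5]: (115.8+121.2)/2 × 0.5 = 59.25
  [1.5→2.5]: (121.2+108.2)/2 × 1 = 114.7
  [2.5→6.5]: (108.2+47.4)/2 × 4 = 311.2
  [6.5→8]: (47.4+34.4)/2 × 1.5 = 61.35
  Sum = 618.45 µg/L·h
buccal film tail: 34.4/0.214 = 160.748; AUC_ev,0→∞ = 618.45 + 160.748 = 779.198 µg/L·h
F = (AUC_ev/D_ev)/(AUC_iv/D_iv) = (779.198/30)/(5103.813/20) = 25.9733/255.19065 = 0.1018

F = 0.102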